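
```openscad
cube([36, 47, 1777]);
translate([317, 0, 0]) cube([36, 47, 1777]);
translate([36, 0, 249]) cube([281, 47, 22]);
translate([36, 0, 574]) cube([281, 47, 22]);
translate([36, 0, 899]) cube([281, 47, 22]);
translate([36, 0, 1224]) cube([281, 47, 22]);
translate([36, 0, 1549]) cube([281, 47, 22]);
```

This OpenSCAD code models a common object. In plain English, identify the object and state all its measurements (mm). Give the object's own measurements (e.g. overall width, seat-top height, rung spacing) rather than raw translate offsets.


A straight ladder. Two 36×47 mm vertical rails, 1777 mm tall, stand 353 mm apart (outside-to-outside) with their front faces coplanar on the −y side. 5 rungs, each 47 mm deep and 22 mm tall, span between the inner faces of the rails, front faces flush with the rails. The lowest rung's underside is at z = 249 mm and rungs are spaced 325 mm apart (underside to underside).


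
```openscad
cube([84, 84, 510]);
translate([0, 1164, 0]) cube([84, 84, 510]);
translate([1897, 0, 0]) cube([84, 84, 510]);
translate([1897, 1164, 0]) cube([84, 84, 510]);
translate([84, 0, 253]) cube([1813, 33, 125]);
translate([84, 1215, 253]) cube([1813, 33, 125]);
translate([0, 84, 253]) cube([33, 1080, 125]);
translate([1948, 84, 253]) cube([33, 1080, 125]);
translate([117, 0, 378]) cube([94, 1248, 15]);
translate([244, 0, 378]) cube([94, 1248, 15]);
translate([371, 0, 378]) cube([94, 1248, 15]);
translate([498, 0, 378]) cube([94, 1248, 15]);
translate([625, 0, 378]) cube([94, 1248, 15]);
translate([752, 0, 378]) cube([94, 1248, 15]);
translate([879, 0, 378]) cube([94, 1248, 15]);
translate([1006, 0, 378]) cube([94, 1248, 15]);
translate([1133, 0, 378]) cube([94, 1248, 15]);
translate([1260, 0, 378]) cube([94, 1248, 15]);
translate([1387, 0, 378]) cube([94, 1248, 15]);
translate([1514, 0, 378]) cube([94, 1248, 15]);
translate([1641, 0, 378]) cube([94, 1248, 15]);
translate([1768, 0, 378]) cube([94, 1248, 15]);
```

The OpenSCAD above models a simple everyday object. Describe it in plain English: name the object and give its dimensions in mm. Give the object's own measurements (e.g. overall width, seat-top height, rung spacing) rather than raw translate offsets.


A bed frame 1981 mm long (x) by 1248 mm wide (y). Four 84×84 mm corner posts, 510 mm tall, at the corners of the footprint. Four rails of 33 mm thickness and 125 mm height run between adjacent posts with their undersides at z = 253 mm, their outer faces flush with the outside of the frame (the two x-running rails run between the posts' inner faces; the two y-running rails run between the posts' inner faces). 14 slats, each 94 mm wide (x) and 15 mm thick, lie across the top of the two x-running rails, running the full 1248 mm width of the frame in y; along x they sit between the end posts with a 33 mm gap after the −x posts and between neighbouring slats, leaving 35 mm before the +x posts.


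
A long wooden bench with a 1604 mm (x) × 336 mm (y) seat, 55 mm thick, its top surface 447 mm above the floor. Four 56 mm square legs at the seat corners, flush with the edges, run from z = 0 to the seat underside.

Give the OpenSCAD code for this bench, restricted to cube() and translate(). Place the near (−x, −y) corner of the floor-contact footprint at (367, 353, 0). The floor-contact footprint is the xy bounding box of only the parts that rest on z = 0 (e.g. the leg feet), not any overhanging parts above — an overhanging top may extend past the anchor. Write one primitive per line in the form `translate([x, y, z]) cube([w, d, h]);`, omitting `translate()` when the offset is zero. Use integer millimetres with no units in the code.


translate([367, 353, 392]) cube([1604, 336, 55]);
translate([367, 353, 0]) cube([56, 56, 392]);
translate([367, 633, 0]) cube([56, 56, 392]);
translate([1915, 353, 0]) cube([56, 56, 392]);
translate([1915, 633, 0]) cube([56, 56, 392]);


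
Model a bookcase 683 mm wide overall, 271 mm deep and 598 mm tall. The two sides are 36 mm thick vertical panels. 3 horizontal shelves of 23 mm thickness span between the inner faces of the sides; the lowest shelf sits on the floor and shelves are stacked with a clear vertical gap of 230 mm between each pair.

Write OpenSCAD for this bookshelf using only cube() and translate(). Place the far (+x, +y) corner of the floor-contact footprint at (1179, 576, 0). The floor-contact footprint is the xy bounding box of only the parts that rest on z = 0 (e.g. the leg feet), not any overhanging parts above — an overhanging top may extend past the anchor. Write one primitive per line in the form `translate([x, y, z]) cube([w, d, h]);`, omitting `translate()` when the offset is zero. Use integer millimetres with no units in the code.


translate([496, 305, 0]) cube([36, 271, 598]);
translate([1143, 305, 0]) cube([36, 271, 598]);
translate([532, 305, 0]) cube([611, 271, 23]);
translate([532, 305, 253]) cube([611, 271, 23]);
translate([532, 305, 506]) cube([611, 271, 23]);


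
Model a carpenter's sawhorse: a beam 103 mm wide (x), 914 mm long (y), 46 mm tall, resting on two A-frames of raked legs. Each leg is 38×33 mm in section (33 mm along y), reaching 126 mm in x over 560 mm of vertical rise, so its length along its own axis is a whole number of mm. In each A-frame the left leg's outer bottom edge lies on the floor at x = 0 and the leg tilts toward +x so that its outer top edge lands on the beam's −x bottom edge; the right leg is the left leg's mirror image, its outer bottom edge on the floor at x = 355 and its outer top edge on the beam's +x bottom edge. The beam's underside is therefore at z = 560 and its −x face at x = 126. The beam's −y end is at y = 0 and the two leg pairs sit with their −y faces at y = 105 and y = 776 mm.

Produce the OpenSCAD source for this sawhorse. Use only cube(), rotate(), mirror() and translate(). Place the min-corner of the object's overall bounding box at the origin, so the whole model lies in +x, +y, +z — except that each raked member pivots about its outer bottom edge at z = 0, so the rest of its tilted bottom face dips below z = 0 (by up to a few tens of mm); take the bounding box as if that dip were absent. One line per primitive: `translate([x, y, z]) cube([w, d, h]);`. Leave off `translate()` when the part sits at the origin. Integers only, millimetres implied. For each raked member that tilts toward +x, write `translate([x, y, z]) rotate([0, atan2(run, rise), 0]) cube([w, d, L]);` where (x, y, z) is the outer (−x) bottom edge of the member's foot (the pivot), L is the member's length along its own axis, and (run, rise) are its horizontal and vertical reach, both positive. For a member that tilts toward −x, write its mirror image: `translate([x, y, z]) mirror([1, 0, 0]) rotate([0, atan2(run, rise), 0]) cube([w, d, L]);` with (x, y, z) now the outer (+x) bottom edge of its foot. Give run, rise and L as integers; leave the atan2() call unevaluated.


translate([126, 0, 560]) cube([103, 914, 46]);
translate([0, 105, 0]) rotate([0, atan2(126, 560), 0]) cube([38, 33, 574]);
translate([355, 105, 0]) mirror([1, 0, 0]) rotate([0, atan2(126, 560), 0]) cube([38, 33, 574]);
translate([0, 776, 0]) rotate([0, atan2(126, 560), 0]) cube([38, 33, 574]);
translate([355, 776, 0]) mirror([1, 0, 0]) rotate([0, atan2(126, 560), 0]) cube([38, 33, 574]);


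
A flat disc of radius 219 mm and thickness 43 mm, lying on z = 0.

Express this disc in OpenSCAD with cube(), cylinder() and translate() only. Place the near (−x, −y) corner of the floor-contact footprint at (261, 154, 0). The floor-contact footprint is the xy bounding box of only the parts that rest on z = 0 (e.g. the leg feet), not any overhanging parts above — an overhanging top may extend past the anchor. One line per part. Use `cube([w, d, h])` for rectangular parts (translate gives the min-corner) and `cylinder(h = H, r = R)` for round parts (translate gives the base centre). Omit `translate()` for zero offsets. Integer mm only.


translate([480, 373, 0]) cylinder(h = 43, r = 219);


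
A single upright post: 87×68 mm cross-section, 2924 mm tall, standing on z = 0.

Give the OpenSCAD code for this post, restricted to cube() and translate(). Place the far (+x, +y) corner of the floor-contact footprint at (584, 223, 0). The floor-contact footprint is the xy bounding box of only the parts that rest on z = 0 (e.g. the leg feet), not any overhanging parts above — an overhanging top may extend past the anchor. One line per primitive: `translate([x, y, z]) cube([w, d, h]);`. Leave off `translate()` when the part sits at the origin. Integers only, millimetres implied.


translate([497, 155, 0]) cube([87, 68, 2924]);


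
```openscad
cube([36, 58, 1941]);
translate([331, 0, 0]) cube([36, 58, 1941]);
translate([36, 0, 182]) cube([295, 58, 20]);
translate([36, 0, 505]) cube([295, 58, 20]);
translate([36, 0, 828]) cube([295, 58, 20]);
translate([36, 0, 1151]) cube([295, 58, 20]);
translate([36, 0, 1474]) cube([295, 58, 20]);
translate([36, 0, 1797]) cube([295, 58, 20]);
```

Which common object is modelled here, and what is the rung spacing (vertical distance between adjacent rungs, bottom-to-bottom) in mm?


A ladder. The rung spacing is 323 mm.

Two tall 36×58 posts with 6 short bars between them — a ladder. Adjacent rungs sit at z = 182 and z = 505, so the spacing is 505 − 182 = 323 mm.


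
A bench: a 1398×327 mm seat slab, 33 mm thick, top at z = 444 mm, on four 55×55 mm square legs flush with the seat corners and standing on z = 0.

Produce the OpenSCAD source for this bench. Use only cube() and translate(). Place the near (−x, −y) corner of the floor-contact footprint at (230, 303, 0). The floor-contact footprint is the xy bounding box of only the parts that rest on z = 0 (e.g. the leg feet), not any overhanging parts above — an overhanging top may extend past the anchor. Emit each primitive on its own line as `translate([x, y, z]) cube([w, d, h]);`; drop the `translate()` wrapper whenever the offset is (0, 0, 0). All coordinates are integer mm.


// leg_h = 444 − 33 = 411
translate([230, 303, 411]) cube([1398, 327, 33]);
translate([230, 303, 0]) cube([55, 55, 411]);
translate([230, 575, 0]) cube([55, 55, 411]);
translate([1573, 303, 0]) cube([55, 55, 411]);
translate([1573, 575, 0]) cube([55, 55, 411]);


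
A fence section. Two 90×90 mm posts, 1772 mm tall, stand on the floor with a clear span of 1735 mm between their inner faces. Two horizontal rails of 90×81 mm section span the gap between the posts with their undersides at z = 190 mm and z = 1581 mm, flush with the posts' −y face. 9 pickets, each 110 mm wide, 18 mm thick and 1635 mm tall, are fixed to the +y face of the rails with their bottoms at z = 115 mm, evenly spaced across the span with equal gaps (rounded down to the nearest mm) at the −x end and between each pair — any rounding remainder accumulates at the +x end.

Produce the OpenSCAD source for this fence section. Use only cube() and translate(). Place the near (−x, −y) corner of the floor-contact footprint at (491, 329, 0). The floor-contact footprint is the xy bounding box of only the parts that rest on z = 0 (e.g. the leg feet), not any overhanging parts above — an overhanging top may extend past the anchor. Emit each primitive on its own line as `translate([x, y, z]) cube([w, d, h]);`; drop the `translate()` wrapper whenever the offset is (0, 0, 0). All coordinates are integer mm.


translate([491, 329, 0]) cube([90, 90, 1772]);
translate([2316, 329, 0]) cube([90, 90, 1772]);
translate([581, 329, 190]) cube([1735, 90, 81]);
translate([581, 329, 1581]) cube([1735, 90, 81]);
translate([655, 419, 115]) cube([110, 18, 1635]);
translate([839, 419, 115]) cube([110, 18, 1635]);
translate([1023, 419, 115]) cube([110, 18, 1635]);
translate([1207, 419, 115]) cube([110, 18, 1635]);
translate([1391, 419, 115]) cube([110, 18, 1635]);
translate([1575, 419, 115]) cube([110, 18, 1635]);
translate([1759, 419, 115]) cube([110, 18, 1635]);
translate([1943, 419, 115]) cube([110, 18, 1635]);
translate([2127, 419, 115]) cube([110, 18, 1635]);


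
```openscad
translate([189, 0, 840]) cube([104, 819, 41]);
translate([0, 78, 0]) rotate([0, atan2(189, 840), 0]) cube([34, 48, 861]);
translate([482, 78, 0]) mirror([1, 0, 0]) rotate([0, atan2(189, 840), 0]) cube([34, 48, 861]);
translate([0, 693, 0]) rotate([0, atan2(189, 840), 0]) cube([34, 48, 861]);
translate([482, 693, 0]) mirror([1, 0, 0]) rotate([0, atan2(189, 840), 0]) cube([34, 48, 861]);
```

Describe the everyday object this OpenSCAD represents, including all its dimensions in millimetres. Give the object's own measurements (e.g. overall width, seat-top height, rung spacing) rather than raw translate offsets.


A sawhorse. A 104×819×41 mm beam (x, y, z) sits on two A-frame leg pairs. Each pair is two raked legs of 34×48 mm section (48 mm along y) splaying symmetrically in x. Each leg rises 840 mm vertically over 189 mm of horizontal reach and is 861 mm long along its own axis. Every leg's outer bottom edge rests on the floor and its outer top edge meets a bottom edge of the beam — the left legs (tilting toward +x) meet the beam's −x bottom edge, the right legs (their mirror images, tilting toward −x) meet its +x bottom edge — so the leg tops tuck under the beam, the beam's underside is 840 mm above the floor, and the feet are 482 mm apart outside-to-outside with the beam centred between them. The two leg pairs are set in 78 mm from either end of the beam.


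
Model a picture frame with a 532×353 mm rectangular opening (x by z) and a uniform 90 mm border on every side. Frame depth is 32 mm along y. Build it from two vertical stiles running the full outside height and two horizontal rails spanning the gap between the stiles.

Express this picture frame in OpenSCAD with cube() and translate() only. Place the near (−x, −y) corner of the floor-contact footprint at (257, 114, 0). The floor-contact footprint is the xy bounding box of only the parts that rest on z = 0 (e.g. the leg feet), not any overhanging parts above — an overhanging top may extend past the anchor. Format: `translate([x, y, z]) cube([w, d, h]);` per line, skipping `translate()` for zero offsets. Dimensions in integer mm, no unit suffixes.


translate([257, 114, 0]) cube([90, 32, 533]);
translate([879, 114, 0]) cube([90, 32, 533]);
translate([347, 114, 0]) cube([532, 32, 90]);
translate([347, 114, 443]) cube([532, 32, 90]);


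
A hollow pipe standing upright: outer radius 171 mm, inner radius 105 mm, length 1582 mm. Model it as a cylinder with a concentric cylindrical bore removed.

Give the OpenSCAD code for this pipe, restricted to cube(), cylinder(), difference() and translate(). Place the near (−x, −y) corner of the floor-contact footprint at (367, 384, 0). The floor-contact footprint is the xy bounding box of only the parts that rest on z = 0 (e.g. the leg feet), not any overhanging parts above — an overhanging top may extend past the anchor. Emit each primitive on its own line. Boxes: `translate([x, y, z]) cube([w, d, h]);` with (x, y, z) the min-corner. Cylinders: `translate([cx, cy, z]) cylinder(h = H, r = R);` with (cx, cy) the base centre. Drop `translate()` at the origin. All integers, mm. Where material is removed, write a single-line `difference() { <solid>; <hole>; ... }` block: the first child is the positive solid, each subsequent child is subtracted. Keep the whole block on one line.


difference() { translate([538, 555, 0]) cylinder(h = 1582, r = 171); translate([538, 555, 0]) cylinder(h = 1582, r = 105); }


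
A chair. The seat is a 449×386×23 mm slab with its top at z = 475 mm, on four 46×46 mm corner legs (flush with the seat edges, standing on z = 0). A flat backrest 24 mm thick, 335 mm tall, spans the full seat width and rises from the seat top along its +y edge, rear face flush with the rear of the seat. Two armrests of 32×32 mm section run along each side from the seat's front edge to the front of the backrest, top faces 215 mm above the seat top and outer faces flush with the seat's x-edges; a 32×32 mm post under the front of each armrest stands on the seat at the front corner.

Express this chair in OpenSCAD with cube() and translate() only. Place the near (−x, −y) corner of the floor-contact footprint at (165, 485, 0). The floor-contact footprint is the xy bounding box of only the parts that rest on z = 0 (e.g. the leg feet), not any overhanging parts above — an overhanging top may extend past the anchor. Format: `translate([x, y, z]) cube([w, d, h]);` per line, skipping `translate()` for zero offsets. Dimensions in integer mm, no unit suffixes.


translate([165, 485, 452]) cube([449, 386, 23]);
translate([165, 485, 0]) cube([46, 46, 452]);
translate([568, 485, 0]) cube([46, 46, 452]);
translate([165, 825, 0]) cube([46, 46, 452]);
translate([568, 825, 0]) cube([46, 46, 452]);
translate([165, 847, 475]) cube([449, 24, 335]);
translate([165, 485, 658]) cube([32, 362, 32]);
translate([582, 485, 658]) cube([32, 362, 32]);
translate([165, 485, 475]) cube([32, 32, 183]);
translate([582, 485, 475]) cube([32, 32, 183]);


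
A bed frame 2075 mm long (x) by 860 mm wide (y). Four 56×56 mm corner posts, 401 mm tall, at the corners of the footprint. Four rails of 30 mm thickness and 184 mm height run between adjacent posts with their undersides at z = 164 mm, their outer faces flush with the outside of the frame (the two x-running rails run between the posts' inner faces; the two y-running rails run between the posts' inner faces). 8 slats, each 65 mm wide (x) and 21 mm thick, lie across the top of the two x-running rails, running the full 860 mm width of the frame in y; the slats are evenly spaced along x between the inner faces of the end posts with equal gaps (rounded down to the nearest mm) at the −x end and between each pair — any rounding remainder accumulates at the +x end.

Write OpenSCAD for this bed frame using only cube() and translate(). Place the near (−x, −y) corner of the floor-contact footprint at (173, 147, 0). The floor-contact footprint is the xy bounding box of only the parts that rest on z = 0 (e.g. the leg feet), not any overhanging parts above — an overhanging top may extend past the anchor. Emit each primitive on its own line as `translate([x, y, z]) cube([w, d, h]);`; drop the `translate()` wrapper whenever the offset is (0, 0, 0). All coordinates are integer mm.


translate([173, 147, 0]) cube([56, 56, 401]);
translate([173, 951, 0]) cube([56, 56, 401]);
translate([2192, 147, 0]) cube([56, 56, 401]);
translate([2192, 951, 0]) cube([56, 56, 401]);
translate([229, 147, 164]) cube([1963, 30, 184]);
translate([229, 977, 164]) cube([1963, 30, 184]);
translate([173, 203, 164]) cube([30, 748, 184]);
translate([2218, 203, 164]) cube([30, 748, 184]);
translate([389, 147, 348]) cube([65, 860, 21]);
translate([614, 147, 348]) cube([65, 860, 21]);
translate([839, 147, 348]) cube([65, 860, 21]);
translate([1064, 147, 348]) cube([65, 860, 21]);
translate([1289, 147, 348]) cube([65, 860, 21]);
translate([1514, 147, 348]) cube([65, 860, 21]);
translate([1739, 147, 348]) cube([65, 860, 21]);
translate([1964, 147, 348]) cube([65, 860, 21]);


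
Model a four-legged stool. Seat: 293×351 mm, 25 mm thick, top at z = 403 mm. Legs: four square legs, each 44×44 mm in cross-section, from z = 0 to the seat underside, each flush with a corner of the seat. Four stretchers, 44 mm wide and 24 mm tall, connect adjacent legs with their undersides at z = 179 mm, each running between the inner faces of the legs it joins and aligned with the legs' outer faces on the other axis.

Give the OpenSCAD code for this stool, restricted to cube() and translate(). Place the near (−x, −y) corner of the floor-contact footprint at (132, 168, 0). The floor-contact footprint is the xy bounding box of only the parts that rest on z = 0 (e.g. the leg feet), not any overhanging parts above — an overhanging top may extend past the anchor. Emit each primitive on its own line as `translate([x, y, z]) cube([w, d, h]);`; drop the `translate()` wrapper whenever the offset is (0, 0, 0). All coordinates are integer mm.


translate([132, 168, 378]) cube([293, 351, 25]);
translate([132, 168, 0]) cube([44, 44, 378]);
translate([381, 168, 0]) cube([44, 44, 378]);
translate([132, 475, 0]) cube([44, 44, 378]);
translate([381, 475, 0]) cube([44, 44, 378]);
translate([176, 168, 179]) cube([205, 44, 24]);
translate([176, 475, 179]) cube([205, 44, 24]);
translate([132, 212, 179]) cube([44, 263, 24]);
translate([381, 212, 179]) cube([44, 263, 24]);


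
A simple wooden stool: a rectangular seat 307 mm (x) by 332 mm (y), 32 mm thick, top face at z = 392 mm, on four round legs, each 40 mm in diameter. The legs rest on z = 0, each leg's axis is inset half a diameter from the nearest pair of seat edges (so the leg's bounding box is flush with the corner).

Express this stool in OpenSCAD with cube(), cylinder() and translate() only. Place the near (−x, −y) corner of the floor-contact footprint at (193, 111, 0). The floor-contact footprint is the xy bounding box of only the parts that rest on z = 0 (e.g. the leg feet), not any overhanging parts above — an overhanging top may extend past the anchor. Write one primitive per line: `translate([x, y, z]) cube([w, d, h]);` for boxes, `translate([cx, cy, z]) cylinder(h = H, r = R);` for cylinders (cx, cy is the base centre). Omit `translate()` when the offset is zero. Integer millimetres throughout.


translate([193, 111, 360]) cube([307, 332, 32]);
translate([213, 131, 0]) cylinder(h = 360, r = 20);
translate([480, 131, 0]) cylinder(h = 360, r = 20);
translate([213, 423, 0]) cylinder(h = 360, r = 20);
translate([480, 423, 0]) cylinder(h = 360, r = 20);


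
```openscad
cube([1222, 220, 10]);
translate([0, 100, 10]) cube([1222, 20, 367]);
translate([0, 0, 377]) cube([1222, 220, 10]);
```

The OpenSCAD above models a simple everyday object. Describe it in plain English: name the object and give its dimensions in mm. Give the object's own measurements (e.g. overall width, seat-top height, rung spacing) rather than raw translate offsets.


An I-beam lying along x, 1222 mm long. Overall section height 387 mm. Two flanges 220 mm wide (y) and 10 mm thick, one on the floor and one at the top; a web 20 mm thick runs between them, centred on the flange width.


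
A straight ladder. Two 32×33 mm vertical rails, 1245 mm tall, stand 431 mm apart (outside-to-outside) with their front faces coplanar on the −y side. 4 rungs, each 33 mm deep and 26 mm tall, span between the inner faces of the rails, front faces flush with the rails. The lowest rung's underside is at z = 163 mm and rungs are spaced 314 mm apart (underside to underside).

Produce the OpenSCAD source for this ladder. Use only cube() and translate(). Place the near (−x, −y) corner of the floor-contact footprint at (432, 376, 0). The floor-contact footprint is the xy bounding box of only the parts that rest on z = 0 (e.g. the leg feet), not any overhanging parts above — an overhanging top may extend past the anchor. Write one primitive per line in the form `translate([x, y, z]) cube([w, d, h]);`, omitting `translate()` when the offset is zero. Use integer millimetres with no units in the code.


translate([432, 376, 0]) cube([32, 33, 1245]);
translate([831, 376, 0]) cube([32, 33, 1245]);
translate([464, 376, 163]) cube([367, 33, 26]);
translate([464, 376, 477]) cube([367, 33, 26]);
translate([464, 376, 791]) cube([367, 33, 26]);
translate([464, 376, 1105]) cube([367, 33, 26]);


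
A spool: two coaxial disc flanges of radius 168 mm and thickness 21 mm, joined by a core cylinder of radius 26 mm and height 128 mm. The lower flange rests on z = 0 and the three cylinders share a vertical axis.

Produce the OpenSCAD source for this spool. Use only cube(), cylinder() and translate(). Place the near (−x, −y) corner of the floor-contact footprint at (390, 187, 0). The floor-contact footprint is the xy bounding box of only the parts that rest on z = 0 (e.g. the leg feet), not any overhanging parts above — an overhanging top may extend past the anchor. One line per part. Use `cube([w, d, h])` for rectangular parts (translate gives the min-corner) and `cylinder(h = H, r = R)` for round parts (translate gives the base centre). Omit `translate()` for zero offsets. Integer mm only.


translate([558, 355, 0]) cylinder(h = 21, r = 168);
translate([558, 355, 21]) cylinder(h = 128, r = 26);
translate([558, 355, 149]) cylinder(h = 21, r = 168);


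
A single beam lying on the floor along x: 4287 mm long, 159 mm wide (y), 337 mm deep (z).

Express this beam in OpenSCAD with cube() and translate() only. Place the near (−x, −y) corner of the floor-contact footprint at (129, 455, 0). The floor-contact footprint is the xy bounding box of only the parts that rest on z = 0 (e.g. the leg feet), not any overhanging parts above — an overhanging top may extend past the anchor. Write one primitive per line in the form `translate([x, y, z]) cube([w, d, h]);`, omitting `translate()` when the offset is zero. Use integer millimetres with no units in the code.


translate([129, 455, 0]) cube([4287, 159, 337]);


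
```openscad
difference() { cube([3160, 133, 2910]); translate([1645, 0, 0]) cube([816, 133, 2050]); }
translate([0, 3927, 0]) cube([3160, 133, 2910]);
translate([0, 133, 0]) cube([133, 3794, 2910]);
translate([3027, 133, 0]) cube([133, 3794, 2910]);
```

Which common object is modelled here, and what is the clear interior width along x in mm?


A single room. The interior width is 2894 mm.

Four walls enclosing a rectangle with a door in the front wall — a room. Outside width 3160 minus two 133 mm walls gives 2894 mm.


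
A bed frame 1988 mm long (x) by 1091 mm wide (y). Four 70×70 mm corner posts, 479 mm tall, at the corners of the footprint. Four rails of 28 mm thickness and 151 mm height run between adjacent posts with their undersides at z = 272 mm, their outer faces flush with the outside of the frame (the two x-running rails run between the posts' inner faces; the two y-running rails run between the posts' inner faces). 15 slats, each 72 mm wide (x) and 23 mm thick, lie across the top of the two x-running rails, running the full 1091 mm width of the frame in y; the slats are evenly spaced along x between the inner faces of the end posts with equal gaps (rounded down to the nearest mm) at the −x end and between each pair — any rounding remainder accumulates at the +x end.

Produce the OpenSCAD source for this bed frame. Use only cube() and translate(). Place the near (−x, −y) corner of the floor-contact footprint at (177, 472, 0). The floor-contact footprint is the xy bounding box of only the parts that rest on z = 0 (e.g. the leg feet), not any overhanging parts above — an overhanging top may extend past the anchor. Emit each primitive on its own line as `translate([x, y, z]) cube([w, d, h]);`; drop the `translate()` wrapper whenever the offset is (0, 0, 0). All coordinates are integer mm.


// slat z = rail_z + rail_h = 272 + 151 = 423
// slat gap = ⌊(1848 − 15·72) / 16⌋ = 48
translate([177, 472, 0]) cube([70, 70, 479]);
translate([177, 1493, 0]) cube([70, 70, 479]);
translate([2095, 472, 0]) cube([70, 70, 479]);
translate([2095, 1493, 0]) cube([70, 70, 479]);
translate([247, 472, 272]) cube([1848, 28, 151]);
translate([247, 1535, 272]) cube([1848, 28, 151]);
translate([177, 542, 272]) cube([28, 951, 151]);
translate([2137, 542, 272]) cube([28, 951, 151]);
translate([295, 472, 423]) cube([72, 1091, 23]);
translate([415, 472, 423]) cube([72, 1091, 23]);
translate([535, 472, 423]) cube([72, 1091, 23]);
translate([655, 472, 423]) cube([72, 1091, 23]);
translate([775, 472, 423]) cube([72, 1091, 23]);
translate([895, 472, 423]) cube([72, 1091, 23]);
translate([1015, 472, 423]) cube([72, 1091, 23]);
translate([1135, 472, 423]) cube([72, 1091, 23]);
translate([1255, 472, 423]) cube([72, 1091, 23]);
translate([1375, 472, 423]) cube([72, 1091, 23]);
translate([1495, 472, 423]) cube([72, 1091, 23]);
translate([1615, 472, 423]) cube([72, 1091, 23]);
translate([1735, 472, 423]) cube([72, 1091, 23]);
translate([1855, 472, 423]) cube([72, 1091, 23]);
translate([1975, 472, 423]) cube([72, 1091, 23]);


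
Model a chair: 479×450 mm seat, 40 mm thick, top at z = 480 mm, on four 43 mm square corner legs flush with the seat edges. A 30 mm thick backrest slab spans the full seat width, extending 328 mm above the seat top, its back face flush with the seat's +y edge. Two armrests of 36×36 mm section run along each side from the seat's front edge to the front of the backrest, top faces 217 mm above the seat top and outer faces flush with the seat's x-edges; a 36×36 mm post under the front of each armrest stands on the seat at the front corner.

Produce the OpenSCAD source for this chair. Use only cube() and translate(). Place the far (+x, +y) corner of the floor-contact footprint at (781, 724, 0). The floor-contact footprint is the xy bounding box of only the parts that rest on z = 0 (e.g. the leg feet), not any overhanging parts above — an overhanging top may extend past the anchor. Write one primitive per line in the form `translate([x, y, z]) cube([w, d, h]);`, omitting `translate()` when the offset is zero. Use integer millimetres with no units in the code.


translate([302, 274, 440]) cube([479, 450, 40]);
translate([302, 274, 0]) cube([43, 43, 440]);
translate([738, 274, 0]) cube([43, 43, 440]);
translate([302, 681, 0]) cube([43, 43, 440]);
translate([738, 681, 0]) cube([43, 43, 440]);
translate([302, 694, 480]) cube([479, 30, 328]);
translate([302, 274, 661]) cube([36, 420, 36]);
translate([745, 274, 661]) cube([36, 420, 36]);
translate([302, 274, 480]) cube([36, 36, 181]);
translate([745, 274, 480]) cube([36, 36, 181]);


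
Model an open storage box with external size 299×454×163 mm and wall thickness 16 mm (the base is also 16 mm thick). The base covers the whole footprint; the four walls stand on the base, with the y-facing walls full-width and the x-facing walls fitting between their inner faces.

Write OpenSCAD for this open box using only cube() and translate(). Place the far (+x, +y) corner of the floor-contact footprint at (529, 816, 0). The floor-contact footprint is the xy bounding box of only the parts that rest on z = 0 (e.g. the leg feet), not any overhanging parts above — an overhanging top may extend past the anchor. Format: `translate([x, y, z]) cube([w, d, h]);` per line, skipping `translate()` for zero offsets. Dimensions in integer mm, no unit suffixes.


translate([230, 362, 0]) cube([299, 454, 16]);
translate([230, 362, 16]) cube([299, 16, 147]);
translate([230, 800, 16]) cube([299, 16, 147]);
translate([230, 378, 16]) cube([16, 422, 147]);
translate([513, 378, 16]) cube([16, 422, 147]);


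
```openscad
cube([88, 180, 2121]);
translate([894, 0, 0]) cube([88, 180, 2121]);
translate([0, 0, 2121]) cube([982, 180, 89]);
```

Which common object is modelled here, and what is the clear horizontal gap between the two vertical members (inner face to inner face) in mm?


A door frame. The clear opening width is 806 mm.

Two 2121 mm tall posts with a header on top — a door frame. The left jamb is 88 mm wide at x = 0; the right jamb starts at x = 894. The clear opening is 894 − 88 = 806 mm.


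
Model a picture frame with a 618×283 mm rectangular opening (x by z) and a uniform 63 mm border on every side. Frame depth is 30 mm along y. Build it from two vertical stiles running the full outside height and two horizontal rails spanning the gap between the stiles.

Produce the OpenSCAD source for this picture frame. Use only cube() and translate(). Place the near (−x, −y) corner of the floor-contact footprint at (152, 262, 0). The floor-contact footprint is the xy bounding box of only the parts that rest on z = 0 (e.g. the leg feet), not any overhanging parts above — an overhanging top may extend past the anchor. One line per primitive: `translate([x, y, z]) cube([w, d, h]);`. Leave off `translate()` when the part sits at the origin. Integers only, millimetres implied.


translate([152, 262, 0]) cube([63, 30, 409]);
translate([833, 262, 0]) cube([63, 30, 409]);
translate([215, 262, 0]) cube([618, 30, 63]);
translate([215, 262, 346]) cube([618, 30, 63]);


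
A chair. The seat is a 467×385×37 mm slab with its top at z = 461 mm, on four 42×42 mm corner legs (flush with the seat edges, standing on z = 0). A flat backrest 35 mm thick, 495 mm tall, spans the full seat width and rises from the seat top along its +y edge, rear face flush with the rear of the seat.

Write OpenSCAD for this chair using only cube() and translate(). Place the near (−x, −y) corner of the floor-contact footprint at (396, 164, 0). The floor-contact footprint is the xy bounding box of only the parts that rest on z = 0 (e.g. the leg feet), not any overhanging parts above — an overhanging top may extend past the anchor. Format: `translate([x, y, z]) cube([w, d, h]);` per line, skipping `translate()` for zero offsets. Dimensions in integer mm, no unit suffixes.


translate([396, 164, 424]) cube([467, 385, 37]);
translate([396, 164, 0]) cube([42, 42, 424]);
translate([821, 164, 0]) cube([42, 42, 424]);
translate([396, 507, 0]) cube([42, 42, 424]);
translate([821, 507, 0]) cube([42, 42, 424]);
translate([396, 514, 461]) cube([467, 35, 495]);


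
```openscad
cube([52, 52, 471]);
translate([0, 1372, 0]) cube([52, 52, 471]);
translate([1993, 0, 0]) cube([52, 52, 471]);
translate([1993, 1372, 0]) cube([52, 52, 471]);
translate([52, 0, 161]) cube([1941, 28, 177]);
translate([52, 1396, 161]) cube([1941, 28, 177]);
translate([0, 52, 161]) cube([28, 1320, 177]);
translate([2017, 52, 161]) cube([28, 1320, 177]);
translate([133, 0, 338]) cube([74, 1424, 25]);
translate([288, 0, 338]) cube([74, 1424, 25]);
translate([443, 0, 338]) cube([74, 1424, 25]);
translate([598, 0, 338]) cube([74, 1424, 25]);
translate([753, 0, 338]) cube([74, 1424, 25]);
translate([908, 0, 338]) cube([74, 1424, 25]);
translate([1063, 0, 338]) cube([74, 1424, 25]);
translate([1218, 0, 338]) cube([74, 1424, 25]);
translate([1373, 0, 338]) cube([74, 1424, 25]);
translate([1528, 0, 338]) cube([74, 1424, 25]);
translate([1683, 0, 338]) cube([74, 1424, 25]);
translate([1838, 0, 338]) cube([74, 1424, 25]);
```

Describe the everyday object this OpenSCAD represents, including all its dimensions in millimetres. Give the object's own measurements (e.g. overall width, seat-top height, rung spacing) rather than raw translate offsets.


A bed frame 2045 mm long (x) by 1424 mm wide (y). Four 52×52 mm corner posts, 471 mm tall, at the corners of the footprint. Four rails of 28 mm thickness and 177 mm height run between adjacent posts with their undersides at z = 161 mm, their outer faces flush with the outside of the frame (the two x-running rails run between the posts' inner faces; the two y-running rails run between the posts' inner faces). 12 slats, each 74 mm wide (x) and 25 mm thick, lie across the top of the two x-running rails, running the full 1424 mm width of the frame in y; along x they sit between the end posts with a 81 mm gap after the −x posts and between neighbouring slats and before the +x posts.


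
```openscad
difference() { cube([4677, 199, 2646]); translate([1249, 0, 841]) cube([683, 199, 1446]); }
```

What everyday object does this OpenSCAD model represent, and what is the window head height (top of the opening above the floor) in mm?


A wall with a window opening. The window head height is 2287 mm.

A wall with a rectangular opening subtracted — a window. Sill at z = 841, opening 1446 mm tall, so the head is at 841 + 1446 = 2287 mm.


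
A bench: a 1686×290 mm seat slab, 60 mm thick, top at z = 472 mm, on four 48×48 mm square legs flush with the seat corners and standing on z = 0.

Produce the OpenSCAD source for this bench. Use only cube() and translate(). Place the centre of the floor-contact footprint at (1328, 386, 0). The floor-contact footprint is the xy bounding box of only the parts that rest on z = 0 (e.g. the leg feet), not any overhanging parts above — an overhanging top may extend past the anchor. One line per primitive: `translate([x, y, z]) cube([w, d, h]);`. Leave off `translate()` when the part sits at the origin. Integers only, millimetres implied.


translate([485, 241, 412]) cube([1686, 290, 60]);
translate([485, 241, 0]) cube([48, 48, 412]);
translate([485, 483, 0]) cube([48, 48, 412]);
translate([2123, 241, 0]) cube([48, 48, 412]);
translate([2123, 483, 0]) cube([48, 48, 412]);


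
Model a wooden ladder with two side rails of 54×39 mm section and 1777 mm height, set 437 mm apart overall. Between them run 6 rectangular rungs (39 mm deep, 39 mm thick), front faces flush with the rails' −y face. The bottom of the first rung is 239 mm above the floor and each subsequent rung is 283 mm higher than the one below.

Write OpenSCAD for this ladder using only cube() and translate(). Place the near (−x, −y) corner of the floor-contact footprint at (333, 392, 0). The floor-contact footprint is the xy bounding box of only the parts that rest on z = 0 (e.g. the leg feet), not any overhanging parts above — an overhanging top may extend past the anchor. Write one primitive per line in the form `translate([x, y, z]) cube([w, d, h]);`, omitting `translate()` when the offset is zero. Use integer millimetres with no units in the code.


translate([333, 392, 0]) cube([54, 39, 1777]);
translate([716, 392, 0]) cube([54, 39, 1777]);
translate([387, 392, 239]) cube([329, 39, 39]);
translate([387, 392, 522]) cube([329, 39, 39]);
translate([387, 392, 805]) cube([329, 39, 39]);
translate([387, 392, 1088]) cube([329, 39, 39]);
translate([387, 392, 1371]) cube([329, 39, 39]);
translate([387, 392, 1654]) cube([329, 39, 39]);


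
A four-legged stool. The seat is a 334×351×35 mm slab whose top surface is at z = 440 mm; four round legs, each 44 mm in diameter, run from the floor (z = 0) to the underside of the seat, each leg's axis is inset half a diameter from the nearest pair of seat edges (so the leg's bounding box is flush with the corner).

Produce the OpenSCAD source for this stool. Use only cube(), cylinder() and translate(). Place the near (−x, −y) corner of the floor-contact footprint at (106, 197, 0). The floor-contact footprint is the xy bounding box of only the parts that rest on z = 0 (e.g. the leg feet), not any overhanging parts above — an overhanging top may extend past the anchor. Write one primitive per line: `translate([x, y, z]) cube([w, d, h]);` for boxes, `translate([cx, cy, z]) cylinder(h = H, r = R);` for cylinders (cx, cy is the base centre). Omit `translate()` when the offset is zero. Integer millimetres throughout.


translate([106, 197, 405]) cube([334, 351, 35]);
translate([128, 219, 0]) cylinder(h = 405, r = 22);
translate([418, 219, 0]) cylinder(h = 405, r = 22);
translate([128, 526, 0]) cylinder(h = 405, r = 22);
translate([418, 526, 0]) cylinder(h = 405, r = 22);


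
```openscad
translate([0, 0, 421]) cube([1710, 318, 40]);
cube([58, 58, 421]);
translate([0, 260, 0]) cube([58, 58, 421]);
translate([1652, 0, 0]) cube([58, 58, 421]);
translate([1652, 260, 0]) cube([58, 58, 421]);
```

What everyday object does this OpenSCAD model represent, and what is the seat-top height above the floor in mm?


A bench. The seat-top height is 461 mm.

A long slab on four corner posts — a bench. The slab sits at z = 421 with thickness 40, so the top is 421 + 40 = 461 mm.


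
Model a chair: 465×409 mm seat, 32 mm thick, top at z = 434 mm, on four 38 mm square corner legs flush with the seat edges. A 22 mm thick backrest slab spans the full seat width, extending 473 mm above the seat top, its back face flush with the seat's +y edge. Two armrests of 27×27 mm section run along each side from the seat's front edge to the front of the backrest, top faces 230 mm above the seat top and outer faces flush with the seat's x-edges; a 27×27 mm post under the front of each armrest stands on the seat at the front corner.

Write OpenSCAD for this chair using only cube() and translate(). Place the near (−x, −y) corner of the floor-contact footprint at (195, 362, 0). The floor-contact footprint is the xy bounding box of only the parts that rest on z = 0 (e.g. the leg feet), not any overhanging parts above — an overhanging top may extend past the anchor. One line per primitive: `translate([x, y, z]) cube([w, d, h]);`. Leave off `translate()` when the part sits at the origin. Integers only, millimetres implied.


// leg_h = 434 - 32 = 402
// arm post h = 230 - 27 = 203
translate([195, 362, 402]) cube([465, 409, 32]);
translate([195, 362, 0]) cube([38, 38, 402]);
translate([622, 362, 0]) cube([38, 38, 402]);
translate([195, 733, 0]) cube([38, 38, 402]);
translate([622, 733, 0]) cube([38, 38, 402]);
translate([195, 749, 434]) cube([465, 22, 473]);
translate([195, 362, 637]) cube([27, 387, 27]);
translate([633, 362, 637]) cube([27, 387, 27]);
translate([195, 362, 434]) cube([27, 27, 203]);
translate([633, 362, 434]) cube([27, 27, 203]);
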